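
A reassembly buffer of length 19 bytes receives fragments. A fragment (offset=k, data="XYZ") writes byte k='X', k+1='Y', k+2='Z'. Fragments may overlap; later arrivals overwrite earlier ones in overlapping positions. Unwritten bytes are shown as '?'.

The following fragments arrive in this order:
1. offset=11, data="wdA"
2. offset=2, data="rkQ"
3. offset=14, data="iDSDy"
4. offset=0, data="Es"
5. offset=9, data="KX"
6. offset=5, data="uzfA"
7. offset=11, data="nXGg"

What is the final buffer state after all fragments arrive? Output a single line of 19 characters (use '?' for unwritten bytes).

Fragment 1: offset=11 data="wdA" -> buffer=???????????wdA?????
Fragment 2: offset=2 data="rkQ" -> buffer=??rkQ??????wdA?????
Fragment 3: offset=14 data="iDSDy" -> buffer=??rkQ??????wdAiDSDy
Fragment 4: offset=0 data="Es" -> buffer=EsrkQ??????wdAiDSDy
Fragment 5: offset=9 data="KX" -> buffer=EsrkQ????KXwdAiDSDy
Fragment 6: offset=5 data="uzfA" -> buffer=EsrkQuzfAKXwdAiDSDy
Fragment 7: offset=11 data="nXGg" -> buffer=EsrkQuzfAKXnXGgDSDy

Answer: EsrkQuzfAKXnXGgDSDy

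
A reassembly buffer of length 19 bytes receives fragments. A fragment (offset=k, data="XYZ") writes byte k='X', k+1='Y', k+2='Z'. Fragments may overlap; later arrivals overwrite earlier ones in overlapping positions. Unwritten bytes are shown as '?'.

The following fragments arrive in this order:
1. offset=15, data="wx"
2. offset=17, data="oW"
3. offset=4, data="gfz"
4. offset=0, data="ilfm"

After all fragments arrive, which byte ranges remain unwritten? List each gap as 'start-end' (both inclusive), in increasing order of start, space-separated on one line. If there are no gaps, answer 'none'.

Answer: 7-14

Derivation:
Fragment 1: offset=15 len=2
Fragment 2: offset=17 len=2
Fragment 3: offset=4 len=3
Fragment 4: offset=0 len=4
Gaps: 7-14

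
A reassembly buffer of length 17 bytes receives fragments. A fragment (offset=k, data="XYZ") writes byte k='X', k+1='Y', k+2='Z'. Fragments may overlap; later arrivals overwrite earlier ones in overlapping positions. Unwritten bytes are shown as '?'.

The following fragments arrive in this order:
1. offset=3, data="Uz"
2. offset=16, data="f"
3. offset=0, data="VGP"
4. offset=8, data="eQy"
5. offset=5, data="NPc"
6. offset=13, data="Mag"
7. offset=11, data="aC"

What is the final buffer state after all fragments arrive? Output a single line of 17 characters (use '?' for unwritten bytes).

Answer: VGPUzNPceQyaCMagf

Derivation:
Fragment 1: offset=3 data="Uz" -> buffer=???Uz????????????
Fragment 2: offset=16 data="f" -> buffer=???Uz???????????f
Fragment 3: offset=0 data="VGP" -> buffer=VGPUz???????????f
Fragment 4: offset=8 data="eQy" -> buffer=VGPUz???eQy?????f
Fragment 5: offset=5 data="NPc" -> buffer=VGPUzNPceQy?????f
Fragment 6: offset=13 data="Mag" -> buffer=VGPUzNPceQy??Magf
Fragment 7: offset=11 data="aC" -> buffer=VGPUzNPceQyaCMagf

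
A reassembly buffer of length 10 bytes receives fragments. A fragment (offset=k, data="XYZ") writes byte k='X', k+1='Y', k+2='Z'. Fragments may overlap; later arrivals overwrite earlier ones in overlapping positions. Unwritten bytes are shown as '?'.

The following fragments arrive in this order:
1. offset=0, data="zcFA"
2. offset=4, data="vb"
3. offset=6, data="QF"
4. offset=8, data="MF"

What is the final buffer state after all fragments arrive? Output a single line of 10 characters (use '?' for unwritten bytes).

Fragment 1: offset=0 data="zcFA" -> buffer=zcFA??????
Fragment 2: offset=4 data="vb" -> buffer=zcFAvb????
Fragment 3: offset=6 data="QF" -> buffer=zcFAvbQF??
Fragment 4: offset=8 data="MF" -> buffer=zcFAvbQFMF

Answer: zcFAvbQFMF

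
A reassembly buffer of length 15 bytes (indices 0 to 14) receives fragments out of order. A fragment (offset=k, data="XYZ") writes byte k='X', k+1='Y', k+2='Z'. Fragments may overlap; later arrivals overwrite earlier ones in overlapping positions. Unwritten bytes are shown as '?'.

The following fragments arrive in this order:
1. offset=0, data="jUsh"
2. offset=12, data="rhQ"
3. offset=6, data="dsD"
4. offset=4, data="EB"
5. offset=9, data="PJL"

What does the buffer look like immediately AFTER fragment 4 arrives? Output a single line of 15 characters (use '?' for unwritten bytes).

Answer: jUshEBdsD???rhQ

Derivation:
Fragment 1: offset=0 data="jUsh" -> buffer=jUsh???????????
Fragment 2: offset=12 data="rhQ" -> buffer=jUsh????????rhQ
Fragment 3: offset=6 data="dsD" -> buffer=jUsh??dsD???rhQ
Fragment 4: offset=4 data="EB" -> buffer=jUshEBdsD???rhQ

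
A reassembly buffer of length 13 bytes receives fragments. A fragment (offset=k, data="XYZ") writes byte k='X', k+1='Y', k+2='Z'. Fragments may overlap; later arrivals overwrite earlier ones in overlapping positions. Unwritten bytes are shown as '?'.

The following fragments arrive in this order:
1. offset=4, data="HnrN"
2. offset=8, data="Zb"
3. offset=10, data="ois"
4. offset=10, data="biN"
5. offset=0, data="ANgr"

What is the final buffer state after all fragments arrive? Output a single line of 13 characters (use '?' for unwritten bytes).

Answer: ANgrHnrNZbbiN

Derivation:
Fragment 1: offset=4 data="HnrN" -> buffer=????HnrN?????
Fragment 2: offset=8 data="Zb" -> buffer=????HnrNZb???
Fragment 3: offset=10 data="ois" -> buffer=????HnrNZbois
Fragment 4: offset=10 data="biN" -> buffer=????HnrNZbbiN
Fragment 5: offset=0 data="ANgr" -> buffer=ANgrHnrNZbbiN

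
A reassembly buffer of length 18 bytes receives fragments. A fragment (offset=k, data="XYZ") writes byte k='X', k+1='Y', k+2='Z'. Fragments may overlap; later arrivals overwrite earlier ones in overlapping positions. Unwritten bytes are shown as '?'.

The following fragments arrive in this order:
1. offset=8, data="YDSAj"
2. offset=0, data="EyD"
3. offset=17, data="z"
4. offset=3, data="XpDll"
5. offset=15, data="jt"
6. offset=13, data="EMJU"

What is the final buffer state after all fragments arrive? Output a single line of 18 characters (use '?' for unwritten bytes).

Fragment 1: offset=8 data="YDSAj" -> buffer=????????YDSAj?????
Fragment 2: offset=0 data="EyD" -> buffer=EyD?????YDSAj?????
Fragment 3: offset=17 data="z" -> buffer=EyD?????YDSAj????z
Fragment 4: offset=3 data="XpDll" -> buffer=EyDXpDllYDSAj????z
Fragment 5: offset=15 data="jt" -> buffer=EyDXpDllYDSAj??jtz
Fragment 6: offset=13 data="EMJU" -> buffer=EyDXpDllYDSAjEMJUz

Answer: EyDXpDllYDSAjEMJUz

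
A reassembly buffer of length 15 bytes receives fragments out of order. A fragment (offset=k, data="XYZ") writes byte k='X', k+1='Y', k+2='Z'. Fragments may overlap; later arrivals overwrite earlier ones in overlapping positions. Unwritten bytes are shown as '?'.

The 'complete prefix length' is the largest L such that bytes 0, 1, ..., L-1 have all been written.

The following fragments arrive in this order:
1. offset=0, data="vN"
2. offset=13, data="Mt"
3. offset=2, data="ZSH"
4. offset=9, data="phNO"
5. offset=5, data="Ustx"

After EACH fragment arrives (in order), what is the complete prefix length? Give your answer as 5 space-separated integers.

Answer: 2 2 5 5 15

Derivation:
Fragment 1: offset=0 data="vN" -> buffer=vN????????????? -> prefix_len=2
Fragment 2: offset=13 data="Mt" -> buffer=vN???????????Mt -> prefix_len=2
Fragment 3: offset=2 data="ZSH" -> buffer=vNZSH????????Mt -> prefix_len=5
Fragment 4: offset=9 data="phNO" -> buffer=vNZSH????phNOMt -> prefix_len=5
Fragment 5: offset=5 data="Ustx" -> buffer=vNZSHUstxphNOMt -> prefix_len=15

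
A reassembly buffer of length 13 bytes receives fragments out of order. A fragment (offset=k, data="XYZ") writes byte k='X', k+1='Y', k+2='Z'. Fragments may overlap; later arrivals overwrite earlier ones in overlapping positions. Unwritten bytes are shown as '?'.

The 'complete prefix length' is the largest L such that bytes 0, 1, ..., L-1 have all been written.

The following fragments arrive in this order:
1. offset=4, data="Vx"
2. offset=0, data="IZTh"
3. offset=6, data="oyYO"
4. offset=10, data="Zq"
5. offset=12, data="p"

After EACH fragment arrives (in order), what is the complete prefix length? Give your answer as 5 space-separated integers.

Fragment 1: offset=4 data="Vx" -> buffer=????Vx??????? -> prefix_len=0
Fragment 2: offset=0 data="IZTh" -> buffer=IZThVx??????? -> prefix_len=6
Fragment 3: offset=6 data="oyYO" -> buffer=IZThVxoyYO??? -> prefix_len=10
Fragment 4: offset=10 data="Zq" -> buffer=IZThVxoyYOZq? -> prefix_len=12
Fragment 5: offset=12 data="p" -> buffer=IZThVxoyYOZqp -> prefix_len=13

Answer: 0 6 10 12 13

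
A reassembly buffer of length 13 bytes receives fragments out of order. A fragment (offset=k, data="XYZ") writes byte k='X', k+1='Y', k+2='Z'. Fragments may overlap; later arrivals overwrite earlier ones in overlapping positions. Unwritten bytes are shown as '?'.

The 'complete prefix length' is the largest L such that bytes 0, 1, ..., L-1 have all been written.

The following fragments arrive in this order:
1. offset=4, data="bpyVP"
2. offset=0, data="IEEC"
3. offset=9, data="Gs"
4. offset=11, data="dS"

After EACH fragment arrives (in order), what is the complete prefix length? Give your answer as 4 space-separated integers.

Fragment 1: offset=4 data="bpyVP" -> buffer=????bpyVP???? -> prefix_len=0
Fragment 2: offset=0 data="IEEC" -> buffer=IEECbpyVP???? -> prefix_len=9
Fragment 3: offset=9 data="Gs" -> buffer=IEECbpyVPGs?? -> prefix_len=11
Fragment 4: offset=11 data="dS" -> buffer=IEECbpyVPGsdS -> prefix_len=13

Answer: 0 9 11 13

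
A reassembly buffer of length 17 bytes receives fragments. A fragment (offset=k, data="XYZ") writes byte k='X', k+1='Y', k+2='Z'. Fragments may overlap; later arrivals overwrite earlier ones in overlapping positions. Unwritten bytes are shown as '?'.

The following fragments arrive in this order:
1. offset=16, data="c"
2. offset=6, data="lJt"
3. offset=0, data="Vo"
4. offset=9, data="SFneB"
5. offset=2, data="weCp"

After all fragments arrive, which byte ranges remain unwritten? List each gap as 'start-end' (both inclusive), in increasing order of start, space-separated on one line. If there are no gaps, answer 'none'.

Answer: 14-15

Derivation:
Fragment 1: offset=16 len=1
Fragment 2: offset=6 len=3
Fragment 3: offset=0 len=2
Fragment 4: offset=9 len=5
Fragment 5: offset=2 len=4
Gaps: 14-15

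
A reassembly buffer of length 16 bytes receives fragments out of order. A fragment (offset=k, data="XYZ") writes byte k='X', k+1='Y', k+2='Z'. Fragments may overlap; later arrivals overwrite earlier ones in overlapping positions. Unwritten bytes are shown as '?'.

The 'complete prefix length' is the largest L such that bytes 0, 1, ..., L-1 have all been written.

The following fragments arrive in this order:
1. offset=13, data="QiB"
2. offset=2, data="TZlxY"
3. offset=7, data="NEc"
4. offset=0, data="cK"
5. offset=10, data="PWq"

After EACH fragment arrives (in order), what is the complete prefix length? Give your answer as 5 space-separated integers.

Answer: 0 0 0 10 16

Derivation:
Fragment 1: offset=13 data="QiB" -> buffer=?????????????QiB -> prefix_len=0
Fragment 2: offset=2 data="TZlxY" -> buffer=??TZlxY??????QiB -> prefix_len=0
Fragment 3: offset=7 data="NEc" -> buffer=??TZlxYNEc???QiB -> prefix_len=0
Fragment 4: offset=0 data="cK" -> buffer=cKTZlxYNEc???QiB -> prefix_len=10
Fragment 5: offset=10 data="PWq" -> buffer=cKTZlxYNEcPWqQiB -> prefix_len=16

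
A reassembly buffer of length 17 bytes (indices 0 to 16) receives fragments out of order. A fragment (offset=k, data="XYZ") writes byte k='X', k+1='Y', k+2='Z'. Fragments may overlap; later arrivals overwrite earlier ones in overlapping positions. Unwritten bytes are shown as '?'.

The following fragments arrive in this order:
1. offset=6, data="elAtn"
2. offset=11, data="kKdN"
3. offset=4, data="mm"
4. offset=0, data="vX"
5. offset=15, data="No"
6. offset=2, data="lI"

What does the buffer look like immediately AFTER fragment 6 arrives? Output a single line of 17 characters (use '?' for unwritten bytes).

Fragment 1: offset=6 data="elAtn" -> buffer=??????elAtn??????
Fragment 2: offset=11 data="kKdN" -> buffer=??????elAtnkKdN??
Fragment 3: offset=4 data="mm" -> buffer=????mmelAtnkKdN??
Fragment 4: offset=0 data="vX" -> buffer=vX??mmelAtnkKdN??
Fragment 5: offset=15 data="No" -> buffer=vX??mmelAtnkKdNNo
Fragment 6: offset=2 data="lI" -> buffer=vXlImmelAtnkKdNNo

Answer: vXlImmelAtnkKdNNo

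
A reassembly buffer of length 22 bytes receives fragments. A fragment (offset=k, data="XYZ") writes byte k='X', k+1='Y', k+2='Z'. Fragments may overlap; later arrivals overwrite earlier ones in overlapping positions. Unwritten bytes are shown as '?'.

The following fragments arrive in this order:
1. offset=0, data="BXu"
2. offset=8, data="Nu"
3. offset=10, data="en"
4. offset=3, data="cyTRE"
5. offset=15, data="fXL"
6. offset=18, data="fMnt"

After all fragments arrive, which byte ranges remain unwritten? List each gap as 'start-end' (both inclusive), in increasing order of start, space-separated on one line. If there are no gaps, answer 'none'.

Fragment 1: offset=0 len=3
Fragment 2: offset=8 len=2
Fragment 3: offset=10 len=2
Fragment 4: offset=3 len=5
Fragment 5: offset=15 len=3
Fragment 6: offset=18 len=4
Gaps: 12-14

Answer: 12-14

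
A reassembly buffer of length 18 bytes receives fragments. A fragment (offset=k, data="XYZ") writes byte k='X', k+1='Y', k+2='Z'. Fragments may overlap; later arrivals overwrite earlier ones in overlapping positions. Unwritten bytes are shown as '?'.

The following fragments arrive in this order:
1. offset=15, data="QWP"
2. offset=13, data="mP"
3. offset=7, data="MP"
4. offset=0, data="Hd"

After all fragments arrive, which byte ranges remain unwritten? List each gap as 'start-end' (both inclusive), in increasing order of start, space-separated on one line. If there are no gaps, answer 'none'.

Answer: 2-6 9-12

Derivation:
Fragment 1: offset=15 len=3
Fragment 2: offset=13 len=2
Fragment 3: offset=7 len=2
Fragment 4: offset=0 len=2
Gaps: 2-6 9-12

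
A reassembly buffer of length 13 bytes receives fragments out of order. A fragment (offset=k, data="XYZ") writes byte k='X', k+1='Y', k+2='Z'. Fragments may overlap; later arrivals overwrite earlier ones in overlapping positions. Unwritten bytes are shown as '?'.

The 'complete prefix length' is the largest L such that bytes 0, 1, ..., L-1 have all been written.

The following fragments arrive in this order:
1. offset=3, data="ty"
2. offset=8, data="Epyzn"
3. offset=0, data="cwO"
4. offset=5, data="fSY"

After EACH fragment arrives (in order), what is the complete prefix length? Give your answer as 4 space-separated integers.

Fragment 1: offset=3 data="ty" -> buffer=???ty???????? -> prefix_len=0
Fragment 2: offset=8 data="Epyzn" -> buffer=???ty???Epyzn -> prefix_len=0
Fragment 3: offset=0 data="cwO" -> buffer=cwOty???Epyzn -> prefix_len=5
Fragment 4: offset=5 data="fSY" -> buffer=cwOtyfSYEpyzn -> prefix_len=13

Answer: 0 0 5 13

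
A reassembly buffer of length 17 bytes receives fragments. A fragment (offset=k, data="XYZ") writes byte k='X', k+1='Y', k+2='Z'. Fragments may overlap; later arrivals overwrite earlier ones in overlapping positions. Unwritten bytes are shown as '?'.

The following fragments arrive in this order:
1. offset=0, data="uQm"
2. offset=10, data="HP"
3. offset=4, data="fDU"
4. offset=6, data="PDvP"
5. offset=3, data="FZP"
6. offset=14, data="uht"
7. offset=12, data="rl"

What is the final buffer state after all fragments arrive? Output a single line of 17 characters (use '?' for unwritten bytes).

Fragment 1: offset=0 data="uQm" -> buffer=uQm??????????????
Fragment 2: offset=10 data="HP" -> buffer=uQm???????HP?????
Fragment 3: offset=4 data="fDU" -> buffer=uQm?fDU???HP?????
Fragment 4: offset=6 data="PDvP" -> buffer=uQm?fDPDvPHP?????
Fragment 5: offset=3 data="FZP" -> buffer=uQmFZPPDvPHP?????
Fragment 6: offset=14 data="uht" -> buffer=uQmFZPPDvPHP??uht
Fragment 7: offset=12 data="rl" -> buffer=uQmFZPPDvPHPrluht

Answer: uQmFZPPDvPHPrluht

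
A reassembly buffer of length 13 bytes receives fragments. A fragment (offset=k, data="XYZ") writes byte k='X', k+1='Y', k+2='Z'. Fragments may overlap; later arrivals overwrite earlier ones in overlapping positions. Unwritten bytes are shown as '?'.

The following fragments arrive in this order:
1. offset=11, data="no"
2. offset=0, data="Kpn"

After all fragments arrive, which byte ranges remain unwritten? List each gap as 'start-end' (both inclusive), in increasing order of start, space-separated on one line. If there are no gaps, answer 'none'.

Answer: 3-10

Derivation:
Fragment 1: offset=11 len=2
Fragment 2: offset=0 len=3
Gaps: 3-10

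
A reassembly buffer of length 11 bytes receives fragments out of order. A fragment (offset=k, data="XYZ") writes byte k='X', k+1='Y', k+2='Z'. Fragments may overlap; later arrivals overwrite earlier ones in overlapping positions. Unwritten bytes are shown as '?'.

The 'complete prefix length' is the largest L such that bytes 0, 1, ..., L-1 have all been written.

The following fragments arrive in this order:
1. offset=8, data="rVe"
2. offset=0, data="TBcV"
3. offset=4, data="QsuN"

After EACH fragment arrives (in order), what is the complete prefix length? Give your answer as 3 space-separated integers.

Fragment 1: offset=8 data="rVe" -> buffer=????????rVe -> prefix_len=0
Fragment 2: offset=0 data="TBcV" -> buffer=TBcV????rVe -> prefix_len=4
Fragment 3: offset=4 data="QsuN" -> buffer=TBcVQsuNrVe -> prefix_len=11

Answer: 0 4 11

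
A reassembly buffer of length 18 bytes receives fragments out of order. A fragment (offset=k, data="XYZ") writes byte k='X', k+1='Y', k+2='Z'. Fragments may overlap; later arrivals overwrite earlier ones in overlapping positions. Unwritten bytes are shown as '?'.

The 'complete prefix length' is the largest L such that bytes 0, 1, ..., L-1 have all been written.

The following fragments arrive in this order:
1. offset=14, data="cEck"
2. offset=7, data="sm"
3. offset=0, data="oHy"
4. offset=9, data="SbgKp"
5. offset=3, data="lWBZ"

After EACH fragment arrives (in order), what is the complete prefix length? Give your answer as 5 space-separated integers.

Fragment 1: offset=14 data="cEck" -> buffer=??????????????cEck -> prefix_len=0
Fragment 2: offset=7 data="sm" -> buffer=???????sm?????cEck -> prefix_len=0
Fragment 3: offset=0 data="oHy" -> buffer=oHy????sm?????cEck -> prefix_len=3
Fragment 4: offset=9 data="SbgKp" -> buffer=oHy????smSbgKpcEck -> prefix_len=3
Fragment 5: offset=3 data="lWBZ" -> buffer=oHylWBZsmSbgKpcEck -> prefix_len=18

Answer: 0 0 3 3 18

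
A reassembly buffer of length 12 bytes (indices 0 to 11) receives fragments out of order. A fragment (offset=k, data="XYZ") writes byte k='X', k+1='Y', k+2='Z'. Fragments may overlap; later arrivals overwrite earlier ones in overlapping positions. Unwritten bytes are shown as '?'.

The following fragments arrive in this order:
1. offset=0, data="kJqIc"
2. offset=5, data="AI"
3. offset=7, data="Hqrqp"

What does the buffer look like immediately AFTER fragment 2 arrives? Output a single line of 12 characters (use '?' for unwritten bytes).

Answer: kJqIcAI?????

Derivation:
Fragment 1: offset=0 data="kJqIc" -> buffer=kJqIc???????
Fragment 2: offset=5 data="AI" -> buffer=kJqIcAI?????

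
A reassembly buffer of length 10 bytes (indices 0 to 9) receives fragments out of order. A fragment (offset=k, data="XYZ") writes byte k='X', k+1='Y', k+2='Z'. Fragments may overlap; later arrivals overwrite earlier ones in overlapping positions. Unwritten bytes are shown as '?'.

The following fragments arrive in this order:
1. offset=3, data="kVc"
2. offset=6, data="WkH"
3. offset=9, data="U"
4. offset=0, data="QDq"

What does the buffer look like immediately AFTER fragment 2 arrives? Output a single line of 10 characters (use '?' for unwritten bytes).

Fragment 1: offset=3 data="kVc" -> buffer=???kVc????
Fragment 2: offset=6 data="WkH" -> buffer=???kVcWkH?

Answer: ???kVcWkH?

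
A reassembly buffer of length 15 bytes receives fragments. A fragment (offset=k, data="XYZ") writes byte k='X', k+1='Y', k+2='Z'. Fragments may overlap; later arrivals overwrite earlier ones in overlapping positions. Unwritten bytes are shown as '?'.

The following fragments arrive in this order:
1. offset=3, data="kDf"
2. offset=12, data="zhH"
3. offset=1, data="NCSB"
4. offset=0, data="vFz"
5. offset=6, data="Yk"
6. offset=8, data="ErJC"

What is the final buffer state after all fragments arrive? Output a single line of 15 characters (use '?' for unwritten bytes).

Fragment 1: offset=3 data="kDf" -> buffer=???kDf?????????
Fragment 2: offset=12 data="zhH" -> buffer=???kDf??????zhH
Fragment 3: offset=1 data="NCSB" -> buffer=?NCSBf??????zhH
Fragment 4: offset=0 data="vFz" -> buffer=vFzSBf??????zhH
Fragment 5: offset=6 data="Yk" -> buffer=vFzSBfYk????zhH
Fragment 6: offset=8 data="ErJC" -> buffer=vFzSBfYkErJCzhH

Answer: vFzSBfYkErJCzhH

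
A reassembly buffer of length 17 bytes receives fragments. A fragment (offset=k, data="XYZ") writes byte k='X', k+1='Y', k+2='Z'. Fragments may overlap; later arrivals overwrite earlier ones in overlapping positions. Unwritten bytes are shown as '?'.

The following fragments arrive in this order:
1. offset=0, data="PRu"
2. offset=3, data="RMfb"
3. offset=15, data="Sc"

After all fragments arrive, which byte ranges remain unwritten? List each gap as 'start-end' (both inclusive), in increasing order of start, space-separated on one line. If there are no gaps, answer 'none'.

Fragment 1: offset=0 len=3
Fragment 2: offset=3 len=4
Fragment 3: offset=15 len=2
Gaps: 7-14

Answer: 7-14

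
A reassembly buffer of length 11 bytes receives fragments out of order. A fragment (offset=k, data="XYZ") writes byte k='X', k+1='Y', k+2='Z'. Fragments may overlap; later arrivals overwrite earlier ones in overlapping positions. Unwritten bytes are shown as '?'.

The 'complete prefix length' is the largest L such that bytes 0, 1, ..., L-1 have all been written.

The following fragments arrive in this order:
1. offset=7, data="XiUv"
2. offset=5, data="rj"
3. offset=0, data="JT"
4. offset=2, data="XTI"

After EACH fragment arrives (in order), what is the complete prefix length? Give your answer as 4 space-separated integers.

Fragment 1: offset=7 data="XiUv" -> buffer=???????XiUv -> prefix_len=0
Fragment 2: offset=5 data="rj" -> buffer=?????rjXiUv -> prefix_len=0
Fragment 3: offset=0 data="JT" -> buffer=JT???rjXiUv -> prefix_len=2
Fragment 4: offset=2 data="XTI" -> buffer=JTXTIrjXiUv -> prefix_len=11

Answer: 0 0 2 11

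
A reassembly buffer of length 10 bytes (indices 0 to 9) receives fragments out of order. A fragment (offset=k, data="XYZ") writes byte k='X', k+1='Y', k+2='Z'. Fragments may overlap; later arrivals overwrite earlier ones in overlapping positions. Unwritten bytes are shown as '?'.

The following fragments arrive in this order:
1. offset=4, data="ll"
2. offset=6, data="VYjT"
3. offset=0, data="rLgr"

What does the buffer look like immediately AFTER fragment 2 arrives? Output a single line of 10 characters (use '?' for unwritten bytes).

Fragment 1: offset=4 data="ll" -> buffer=????ll????
Fragment 2: offset=6 data="VYjT" -> buffer=????llVYjT

Answer: ????llVYjT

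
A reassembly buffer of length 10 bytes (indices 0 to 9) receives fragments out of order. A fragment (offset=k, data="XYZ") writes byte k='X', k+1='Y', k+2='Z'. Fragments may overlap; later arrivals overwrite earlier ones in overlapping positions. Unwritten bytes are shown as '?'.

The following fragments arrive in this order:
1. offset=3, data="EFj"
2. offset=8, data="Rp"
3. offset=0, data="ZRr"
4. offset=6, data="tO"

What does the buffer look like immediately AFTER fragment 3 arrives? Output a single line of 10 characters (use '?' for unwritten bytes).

Fragment 1: offset=3 data="EFj" -> buffer=???EFj????
Fragment 2: offset=8 data="Rp" -> buffer=???EFj??Rp
Fragment 3: offset=0 data="ZRr" -> buffer=ZRrEFj??Rp

Answer: ZRrEFj??Rp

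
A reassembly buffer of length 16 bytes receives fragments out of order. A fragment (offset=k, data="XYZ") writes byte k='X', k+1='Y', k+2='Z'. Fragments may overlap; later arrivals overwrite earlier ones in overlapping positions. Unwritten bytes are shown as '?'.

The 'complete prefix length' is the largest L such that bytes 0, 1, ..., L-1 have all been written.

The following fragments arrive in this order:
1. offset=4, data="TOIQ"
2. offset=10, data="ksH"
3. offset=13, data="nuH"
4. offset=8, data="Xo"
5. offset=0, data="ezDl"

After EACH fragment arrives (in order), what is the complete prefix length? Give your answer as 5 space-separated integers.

Answer: 0 0 0 0 16

Derivation:
Fragment 1: offset=4 data="TOIQ" -> buffer=????TOIQ???????? -> prefix_len=0
Fragment 2: offset=10 data="ksH" -> buffer=????TOIQ??ksH??? -> prefix_len=0
Fragment 3: offset=13 data="nuH" -> buffer=????TOIQ??ksHnuH -> prefix_len=0
Fragment 4: offset=8 data="Xo" -> buffer=????TOIQXoksHnuH -> prefix_len=0
Fragment 5: offset=0 data="ezDl" -> buffer=ezDlTOIQXoksHnuH -> prefix_len=16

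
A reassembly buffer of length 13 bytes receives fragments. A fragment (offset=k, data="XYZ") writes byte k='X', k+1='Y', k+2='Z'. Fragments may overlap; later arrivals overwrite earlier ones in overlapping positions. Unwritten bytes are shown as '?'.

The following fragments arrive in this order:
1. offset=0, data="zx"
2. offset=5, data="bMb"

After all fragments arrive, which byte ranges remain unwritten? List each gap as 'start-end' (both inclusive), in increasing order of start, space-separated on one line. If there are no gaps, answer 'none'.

Answer: 2-4 8-12

Derivation:
Fragment 1: offset=0 len=2
Fragment 2: offset=5 len=3
Gaps: 2-4 8-12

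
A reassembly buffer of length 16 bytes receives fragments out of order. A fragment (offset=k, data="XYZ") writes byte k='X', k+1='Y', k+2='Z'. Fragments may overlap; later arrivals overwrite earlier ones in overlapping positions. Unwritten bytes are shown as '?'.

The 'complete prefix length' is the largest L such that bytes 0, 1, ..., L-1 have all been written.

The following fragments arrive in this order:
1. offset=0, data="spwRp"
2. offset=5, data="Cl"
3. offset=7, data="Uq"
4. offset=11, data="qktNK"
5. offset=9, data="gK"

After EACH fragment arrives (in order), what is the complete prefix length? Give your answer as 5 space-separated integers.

Answer: 5 7 9 9 16

Derivation:
Fragment 1: offset=0 data="spwRp" -> buffer=spwRp??????????? -> prefix_len=5
Fragment 2: offset=5 data="Cl" -> buffer=spwRpCl????????? -> prefix_len=7
Fragment 3: offset=7 data="Uq" -> buffer=spwRpClUq??????? -> prefix_len=9
Fragment 4: offset=11 data="qktNK" -> buffer=spwRpClUq??qktNK -> prefix_len=9
Fragment 5: offset=9 data="gK" -> buffer=spwRpClUqgKqktNK -> prefix_len=16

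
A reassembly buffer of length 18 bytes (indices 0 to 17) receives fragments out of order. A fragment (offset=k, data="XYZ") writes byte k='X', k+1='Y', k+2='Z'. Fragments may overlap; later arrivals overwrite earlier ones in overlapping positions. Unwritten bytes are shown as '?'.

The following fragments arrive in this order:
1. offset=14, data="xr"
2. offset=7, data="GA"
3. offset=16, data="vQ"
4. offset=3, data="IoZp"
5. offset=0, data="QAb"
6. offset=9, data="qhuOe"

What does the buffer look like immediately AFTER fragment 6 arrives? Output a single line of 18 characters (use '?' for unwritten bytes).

Fragment 1: offset=14 data="xr" -> buffer=??????????????xr??
Fragment 2: offset=7 data="GA" -> buffer=???????GA?????xr??
Fragment 3: offset=16 data="vQ" -> buffer=???????GA?????xrvQ
Fragment 4: offset=3 data="IoZp" -> buffer=???IoZpGA?????xrvQ
Fragment 5: offset=0 data="QAb" -> buffer=QAbIoZpGA?????xrvQ
Fragment 6: offset=9 data="qhuOe" -> buffer=QAbIoZpGAqhuOexrvQ

Answer: QAbIoZpGAqhuOexrvQ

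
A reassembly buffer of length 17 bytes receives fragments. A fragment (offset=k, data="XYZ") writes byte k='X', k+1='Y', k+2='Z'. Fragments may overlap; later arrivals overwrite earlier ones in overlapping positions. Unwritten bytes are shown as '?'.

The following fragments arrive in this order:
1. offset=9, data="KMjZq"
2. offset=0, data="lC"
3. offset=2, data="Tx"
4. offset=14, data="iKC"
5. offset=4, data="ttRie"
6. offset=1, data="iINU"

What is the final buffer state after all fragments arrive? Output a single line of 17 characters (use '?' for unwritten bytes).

Fragment 1: offset=9 data="KMjZq" -> buffer=?????????KMjZq???
Fragment 2: offset=0 data="lC" -> buffer=lC???????KMjZq???
Fragment 3: offset=2 data="Tx" -> buffer=lCTx?????KMjZq???
Fragment 4: offset=14 data="iKC" -> buffer=lCTx?????KMjZqiKC
Fragment 5: offset=4 data="ttRie" -> buffer=lCTxttRieKMjZqiKC
Fragment 6: offset=1 data="iINU" -> buffer=liINUtRieKMjZqiKC

Answer: liINUtRieKMjZqiKC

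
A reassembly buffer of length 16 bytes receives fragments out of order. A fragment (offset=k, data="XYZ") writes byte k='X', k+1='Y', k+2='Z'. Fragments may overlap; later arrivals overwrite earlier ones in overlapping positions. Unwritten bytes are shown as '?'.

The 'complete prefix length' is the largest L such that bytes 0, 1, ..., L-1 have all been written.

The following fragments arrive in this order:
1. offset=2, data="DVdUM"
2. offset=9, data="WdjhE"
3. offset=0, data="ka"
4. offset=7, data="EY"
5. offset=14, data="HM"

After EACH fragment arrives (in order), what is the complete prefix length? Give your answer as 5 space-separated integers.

Fragment 1: offset=2 data="DVdUM" -> buffer=??DVdUM????????? -> prefix_len=0
Fragment 2: offset=9 data="WdjhE" -> buffer=??DVdUM??WdjhE?? -> prefix_len=0
Fragment 3: offset=0 data="ka" -> buffer=kaDVdUM??WdjhE?? -> prefix_len=7
Fragment 4: offset=7 data="EY" -> buffer=kaDVdUMEYWdjhE?? -> prefix_len=14
Fragment 5: offset=14 data="HM" -> buffer=kaDVdUMEYWdjhEHM -> prefix_len=16

Answer: 0 0 7 14 16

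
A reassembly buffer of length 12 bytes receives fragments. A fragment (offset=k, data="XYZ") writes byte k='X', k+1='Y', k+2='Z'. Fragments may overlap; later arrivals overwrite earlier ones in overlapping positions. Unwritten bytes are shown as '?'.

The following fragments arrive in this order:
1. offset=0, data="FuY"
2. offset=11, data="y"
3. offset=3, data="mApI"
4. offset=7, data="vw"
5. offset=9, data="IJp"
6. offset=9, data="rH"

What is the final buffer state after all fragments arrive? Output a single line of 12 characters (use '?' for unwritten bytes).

Answer: FuYmApIvwrHp

Derivation:
Fragment 1: offset=0 data="FuY" -> buffer=FuY?????????
Fragment 2: offset=11 data="y" -> buffer=FuY????????y
Fragment 3: offset=3 data="mApI" -> buffer=FuYmApI????y
Fragment 4: offset=7 data="vw" -> buffer=FuYmApIvw??y
Fragment 5: offset=9 data="IJp" -> buffer=FuYmApIvwIJp
Fragment 6: offset=9 data="rH" -> buffer=FuYmApIvwrHp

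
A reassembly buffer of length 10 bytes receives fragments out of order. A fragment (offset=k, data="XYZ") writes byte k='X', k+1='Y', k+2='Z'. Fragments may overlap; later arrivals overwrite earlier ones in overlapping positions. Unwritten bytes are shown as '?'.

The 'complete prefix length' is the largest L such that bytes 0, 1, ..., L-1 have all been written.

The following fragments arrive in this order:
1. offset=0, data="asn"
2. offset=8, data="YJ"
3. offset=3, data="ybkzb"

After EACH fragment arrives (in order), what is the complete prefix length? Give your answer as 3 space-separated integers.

Answer: 3 3 10

Derivation:
Fragment 1: offset=0 data="asn" -> buffer=asn??????? -> prefix_len=3
Fragment 2: offset=8 data="YJ" -> buffer=asn?????YJ -> prefix_len=3
Fragment 3: offset=3 data="ybkzb" -> buffer=asnybkzbYJ -> prefix_len=10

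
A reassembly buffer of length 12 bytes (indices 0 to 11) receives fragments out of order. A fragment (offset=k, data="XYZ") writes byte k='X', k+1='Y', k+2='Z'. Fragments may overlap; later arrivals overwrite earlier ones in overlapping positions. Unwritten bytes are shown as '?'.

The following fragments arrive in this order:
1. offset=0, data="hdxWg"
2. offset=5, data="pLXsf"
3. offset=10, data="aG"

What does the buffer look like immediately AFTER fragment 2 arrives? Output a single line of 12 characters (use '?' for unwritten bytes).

Fragment 1: offset=0 data="hdxWg" -> buffer=hdxWg???????
Fragment 2: offset=5 data="pLXsf" -> buffer=hdxWgpLXsf??

Answer: hdxWgpLXsf??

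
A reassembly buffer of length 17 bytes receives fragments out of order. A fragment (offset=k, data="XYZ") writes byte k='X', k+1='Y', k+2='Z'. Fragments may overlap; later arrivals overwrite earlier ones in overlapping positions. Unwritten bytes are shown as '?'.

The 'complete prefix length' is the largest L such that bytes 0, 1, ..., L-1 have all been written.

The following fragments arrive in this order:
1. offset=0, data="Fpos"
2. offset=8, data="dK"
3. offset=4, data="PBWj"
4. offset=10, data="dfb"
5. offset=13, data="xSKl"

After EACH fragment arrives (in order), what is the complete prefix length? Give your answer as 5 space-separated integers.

Answer: 4 4 10 13 17

Derivation:
Fragment 1: offset=0 data="Fpos" -> buffer=Fpos????????????? -> prefix_len=4
Fragment 2: offset=8 data="dK" -> buffer=Fpos????dK??????? -> prefix_len=4
Fragment 3: offset=4 data="PBWj" -> buffer=FposPBWjdK??????? -> prefix_len=10
Fragment 4: offset=10 data="dfb" -> buffer=FposPBWjdKdfb???? -> prefix_len=13
Fragment 5: offset=13 data="xSKl" -> buffer=FposPBWjdKdfbxSKl -> prefix_len=17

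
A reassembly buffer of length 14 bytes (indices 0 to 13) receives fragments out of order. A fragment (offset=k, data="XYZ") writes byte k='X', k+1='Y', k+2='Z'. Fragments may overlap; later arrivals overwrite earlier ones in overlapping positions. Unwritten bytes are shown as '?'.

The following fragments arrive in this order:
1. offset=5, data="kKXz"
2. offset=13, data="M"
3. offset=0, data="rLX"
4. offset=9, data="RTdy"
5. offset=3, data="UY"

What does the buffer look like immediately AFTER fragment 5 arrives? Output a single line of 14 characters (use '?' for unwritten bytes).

Answer: rLXUYkKXzRTdyM

Derivation:
Fragment 1: offset=5 data="kKXz" -> buffer=?????kKXz?????
Fragment 2: offset=13 data="M" -> buffer=?????kKXz????M
Fragment 3: offset=0 data="rLX" -> buffer=rLX??kKXz????M
Fragment 4: offset=9 data="RTdy" -> buffer=rLX??kKXzRTdyM
Fragment 5: offset=3 data="UY" -> buffer=rLXUYkKXzRTdyM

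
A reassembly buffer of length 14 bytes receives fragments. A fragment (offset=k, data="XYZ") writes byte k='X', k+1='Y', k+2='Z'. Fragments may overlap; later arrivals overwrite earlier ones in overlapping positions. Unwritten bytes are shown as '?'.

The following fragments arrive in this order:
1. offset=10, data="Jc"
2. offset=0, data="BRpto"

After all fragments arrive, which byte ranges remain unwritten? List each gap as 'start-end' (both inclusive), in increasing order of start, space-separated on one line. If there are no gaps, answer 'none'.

Answer: 5-9 12-13

Derivation:
Fragment 1: offset=10 len=2
Fragment 2: offset=0 len=5
Gaps: 5-9 12-13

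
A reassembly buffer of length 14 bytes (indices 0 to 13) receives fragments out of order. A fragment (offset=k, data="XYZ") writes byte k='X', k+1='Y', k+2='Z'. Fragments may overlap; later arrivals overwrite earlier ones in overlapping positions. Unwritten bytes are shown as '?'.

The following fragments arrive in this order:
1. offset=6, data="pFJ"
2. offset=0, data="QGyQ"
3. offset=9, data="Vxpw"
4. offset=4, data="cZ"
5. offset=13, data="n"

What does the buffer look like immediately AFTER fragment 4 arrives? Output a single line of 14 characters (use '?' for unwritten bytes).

Answer: QGyQcZpFJVxpw?

Derivation:
Fragment 1: offset=6 data="pFJ" -> buffer=??????pFJ?????
Fragment 2: offset=0 data="QGyQ" -> buffer=QGyQ??pFJ?????
Fragment 3: offset=9 data="Vxpw" -> buffer=QGyQ??pFJVxpw?
Fragment 4: offset=4 data="cZ" -> buffer=QGyQcZpFJVxpw?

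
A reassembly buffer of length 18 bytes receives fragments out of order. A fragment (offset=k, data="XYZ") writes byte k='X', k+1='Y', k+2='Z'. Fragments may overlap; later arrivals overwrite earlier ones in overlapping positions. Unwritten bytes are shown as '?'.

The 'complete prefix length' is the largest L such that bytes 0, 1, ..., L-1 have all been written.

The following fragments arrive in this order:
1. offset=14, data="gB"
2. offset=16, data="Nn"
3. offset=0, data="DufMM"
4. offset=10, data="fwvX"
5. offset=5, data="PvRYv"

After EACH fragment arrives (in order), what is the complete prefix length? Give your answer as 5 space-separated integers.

Fragment 1: offset=14 data="gB" -> buffer=??????????????gB?? -> prefix_len=0
Fragment 2: offset=16 data="Nn" -> buffer=??????????????gBNn -> prefix_len=0
Fragment 3: offset=0 data="DufMM" -> buffer=DufMM?????????gBNn -> prefix_len=5
Fragment 4: offset=10 data="fwvX" -> buffer=DufMM?????fwvXgBNn -> prefix_len=5
Fragment 5: offset=5 data="PvRYv" -> buffer=DufMMPvRYvfwvXgBNn -> prefix_len=18

Answer: 0 0 5 5 18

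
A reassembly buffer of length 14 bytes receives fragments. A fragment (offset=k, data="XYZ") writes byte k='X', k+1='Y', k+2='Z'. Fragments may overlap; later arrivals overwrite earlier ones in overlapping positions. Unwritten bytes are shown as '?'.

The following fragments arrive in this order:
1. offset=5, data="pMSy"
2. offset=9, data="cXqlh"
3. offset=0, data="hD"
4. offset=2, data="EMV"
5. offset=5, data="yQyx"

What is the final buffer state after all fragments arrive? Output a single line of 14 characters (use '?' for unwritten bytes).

Fragment 1: offset=5 data="pMSy" -> buffer=?????pMSy?????
Fragment 2: offset=9 data="cXqlh" -> buffer=?????pMSycXqlh
Fragment 3: offset=0 data="hD" -> buffer=hD???pMSycXqlh
Fragment 4: offset=2 data="EMV" -> buffer=hDEMVpMSycXqlh
Fragment 5: offset=5 data="yQyx" -> buffer=hDEMVyQyxcXqlh

Answer: hDEMVyQyxcXqlh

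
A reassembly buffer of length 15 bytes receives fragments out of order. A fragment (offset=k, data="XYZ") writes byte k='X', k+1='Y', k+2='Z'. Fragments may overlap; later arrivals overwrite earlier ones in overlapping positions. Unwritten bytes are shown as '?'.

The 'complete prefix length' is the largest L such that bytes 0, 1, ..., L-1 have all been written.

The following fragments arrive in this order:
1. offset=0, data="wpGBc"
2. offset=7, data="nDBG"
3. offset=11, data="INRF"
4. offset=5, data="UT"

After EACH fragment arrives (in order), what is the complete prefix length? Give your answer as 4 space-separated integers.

Answer: 5 5 5 15

Derivation:
Fragment 1: offset=0 data="wpGBc" -> buffer=wpGBc?????????? -> prefix_len=5
Fragment 2: offset=7 data="nDBG" -> buffer=wpGBc??nDBG???? -> prefix_len=5
Fragment 3: offset=11 data="INRF" -> buffer=wpGBc??nDBGINRF -> prefix_len=5
Fragment 4: offset=5 data="UT" -> buffer=wpGBcUTnDBGINRF -> prefix_len=15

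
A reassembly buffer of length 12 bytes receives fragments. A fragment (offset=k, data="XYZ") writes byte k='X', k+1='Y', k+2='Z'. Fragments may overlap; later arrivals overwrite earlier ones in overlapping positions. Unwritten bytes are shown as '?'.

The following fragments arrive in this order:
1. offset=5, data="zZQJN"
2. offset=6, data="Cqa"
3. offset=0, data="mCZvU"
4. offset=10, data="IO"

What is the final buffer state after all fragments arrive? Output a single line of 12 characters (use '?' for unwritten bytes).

Answer: mCZvUzCqaNIO

Derivation:
Fragment 1: offset=5 data="zZQJN" -> buffer=?????zZQJN??
Fragment 2: offset=6 data="Cqa" -> buffer=?????zCqaN??
Fragment 3: offset=0 data="mCZvU" -> buffer=mCZvUzCqaN??
Fragment 4: offset=10 data="IO" -> buffer=mCZvUzCqaNIO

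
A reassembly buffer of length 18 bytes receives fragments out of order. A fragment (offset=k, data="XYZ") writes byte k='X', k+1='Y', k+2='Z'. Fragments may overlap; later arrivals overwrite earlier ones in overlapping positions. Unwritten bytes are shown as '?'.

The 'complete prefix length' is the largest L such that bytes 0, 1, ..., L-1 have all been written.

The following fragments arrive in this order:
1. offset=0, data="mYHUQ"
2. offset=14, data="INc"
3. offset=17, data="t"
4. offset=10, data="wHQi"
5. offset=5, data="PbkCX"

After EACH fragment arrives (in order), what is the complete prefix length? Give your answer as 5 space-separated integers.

Answer: 5 5 5 5 18

Derivation:
Fragment 1: offset=0 data="mYHUQ" -> buffer=mYHUQ????????????? -> prefix_len=5
Fragment 2: offset=14 data="INc" -> buffer=mYHUQ?????????INc? -> prefix_len=5
Fragment 3: offset=17 data="t" -> buffer=mYHUQ?????????INct -> prefix_len=5
Fragment 4: offset=10 data="wHQi" -> buffer=mYHUQ?????wHQiINct -> prefix_len=5
Fragment 5: offset=5 data="PbkCX" -> buffer=mYHUQPbkCXwHQiINct -> prefix_len=18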